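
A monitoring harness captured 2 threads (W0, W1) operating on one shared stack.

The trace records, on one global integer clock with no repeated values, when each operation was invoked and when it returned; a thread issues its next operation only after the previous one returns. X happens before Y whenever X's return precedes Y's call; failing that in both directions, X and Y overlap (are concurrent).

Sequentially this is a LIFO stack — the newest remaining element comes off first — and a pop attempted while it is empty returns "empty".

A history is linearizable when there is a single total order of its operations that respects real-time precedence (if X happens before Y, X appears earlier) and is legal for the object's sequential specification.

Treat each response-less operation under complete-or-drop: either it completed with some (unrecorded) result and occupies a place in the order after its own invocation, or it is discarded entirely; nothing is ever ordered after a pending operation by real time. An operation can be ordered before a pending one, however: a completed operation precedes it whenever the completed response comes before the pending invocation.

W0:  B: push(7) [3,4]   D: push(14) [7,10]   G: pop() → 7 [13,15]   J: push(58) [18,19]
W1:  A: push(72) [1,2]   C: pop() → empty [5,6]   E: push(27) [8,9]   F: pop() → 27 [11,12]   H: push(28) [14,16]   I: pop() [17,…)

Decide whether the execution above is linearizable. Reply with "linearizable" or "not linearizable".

already the first 6 events (up to C's response at time 6) admit no linearization; the first 5 still do
a single order respects real time; the 3 completed stack operations fail replay along it
take A, B, C: step 3 already fails, because C pop() → empty cannot occur there

not linearizable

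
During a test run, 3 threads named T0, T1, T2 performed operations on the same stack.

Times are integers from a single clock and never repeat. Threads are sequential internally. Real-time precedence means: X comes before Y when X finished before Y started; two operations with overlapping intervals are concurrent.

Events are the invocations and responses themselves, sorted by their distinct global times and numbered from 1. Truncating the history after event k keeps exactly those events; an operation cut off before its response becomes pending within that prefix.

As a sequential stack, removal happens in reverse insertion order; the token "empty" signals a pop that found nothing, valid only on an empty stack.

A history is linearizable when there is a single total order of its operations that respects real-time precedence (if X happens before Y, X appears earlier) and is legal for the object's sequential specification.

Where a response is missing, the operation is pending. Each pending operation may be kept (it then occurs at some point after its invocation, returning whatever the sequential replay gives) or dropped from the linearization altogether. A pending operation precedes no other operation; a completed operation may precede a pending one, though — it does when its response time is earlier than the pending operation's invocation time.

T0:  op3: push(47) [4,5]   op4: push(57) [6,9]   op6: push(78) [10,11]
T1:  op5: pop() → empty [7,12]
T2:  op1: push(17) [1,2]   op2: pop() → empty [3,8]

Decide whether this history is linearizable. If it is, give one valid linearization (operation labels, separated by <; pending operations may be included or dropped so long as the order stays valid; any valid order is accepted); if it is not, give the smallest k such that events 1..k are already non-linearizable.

through event 7 a valid linearization exists; event 8 (op2 responding at time 8) ends that
all 2 real-time-respecting orders fail — 3 completed stack operations, no legal replay
include/drop combinations of the 2 pending operations (op4, op5) were all tried; none helps
one such order, op1, op2, op3 (pending dropped), breaks at step 2 where op2 pop() → empty is illegal
one such order, op1, op3, op2 (pending dropped), breaks at step 3 where op2 pop() → empty is illegal

not linearizable — minimal violating prefix: 8 events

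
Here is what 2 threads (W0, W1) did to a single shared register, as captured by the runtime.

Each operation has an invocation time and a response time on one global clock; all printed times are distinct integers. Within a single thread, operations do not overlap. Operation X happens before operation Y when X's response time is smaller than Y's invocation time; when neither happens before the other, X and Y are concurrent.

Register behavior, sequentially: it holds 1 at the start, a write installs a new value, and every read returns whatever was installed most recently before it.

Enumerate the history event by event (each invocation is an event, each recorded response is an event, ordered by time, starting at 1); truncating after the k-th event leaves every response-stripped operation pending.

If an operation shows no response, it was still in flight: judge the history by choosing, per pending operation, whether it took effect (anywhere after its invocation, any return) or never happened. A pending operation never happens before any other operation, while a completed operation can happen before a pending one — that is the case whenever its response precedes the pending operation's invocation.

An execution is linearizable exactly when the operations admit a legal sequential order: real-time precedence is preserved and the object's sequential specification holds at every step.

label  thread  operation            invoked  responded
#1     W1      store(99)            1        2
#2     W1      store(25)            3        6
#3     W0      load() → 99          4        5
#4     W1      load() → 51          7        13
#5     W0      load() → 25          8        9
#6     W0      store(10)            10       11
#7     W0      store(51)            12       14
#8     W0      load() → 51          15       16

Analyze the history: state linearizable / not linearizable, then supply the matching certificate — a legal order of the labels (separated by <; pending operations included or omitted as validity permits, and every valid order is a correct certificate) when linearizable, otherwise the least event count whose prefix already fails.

step 1: #1 store(99) — value 99
step 2: #3 load() → 99 — value 99
step 3: #2 store(25) — value 25
step 4: #5 load() → 25 — value 25
step 5: #6 store(10) — value 10
step 6: #7 store(51) — value 51
step 7: #4 load() → 51 — value 51
step 8: #8 load() → 51 — value 51

linearizable — witness: #1 < #3 < #2 < #5 < #6 < #7 < #4 < #8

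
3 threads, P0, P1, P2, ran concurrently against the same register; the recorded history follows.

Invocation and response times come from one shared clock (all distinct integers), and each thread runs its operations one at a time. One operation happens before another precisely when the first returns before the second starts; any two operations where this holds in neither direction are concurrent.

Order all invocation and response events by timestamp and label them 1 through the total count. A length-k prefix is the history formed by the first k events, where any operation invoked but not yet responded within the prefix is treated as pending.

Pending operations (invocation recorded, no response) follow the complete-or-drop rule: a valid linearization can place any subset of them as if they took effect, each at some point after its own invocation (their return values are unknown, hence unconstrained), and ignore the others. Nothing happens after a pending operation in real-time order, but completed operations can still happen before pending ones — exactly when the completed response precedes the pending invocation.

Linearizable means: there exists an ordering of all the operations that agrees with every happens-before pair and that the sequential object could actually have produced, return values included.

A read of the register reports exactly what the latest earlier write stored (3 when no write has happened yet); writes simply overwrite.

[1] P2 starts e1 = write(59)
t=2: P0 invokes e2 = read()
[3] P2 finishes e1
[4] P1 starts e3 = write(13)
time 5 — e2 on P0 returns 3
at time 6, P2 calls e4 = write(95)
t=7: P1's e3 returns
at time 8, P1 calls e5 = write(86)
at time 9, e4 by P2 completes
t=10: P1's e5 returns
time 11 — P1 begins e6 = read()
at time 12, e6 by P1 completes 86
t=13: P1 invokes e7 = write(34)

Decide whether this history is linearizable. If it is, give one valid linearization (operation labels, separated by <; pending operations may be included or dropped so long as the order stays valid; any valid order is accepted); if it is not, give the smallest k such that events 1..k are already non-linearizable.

1. e2 read() → 3, leaving value 3
2. e1 write(59), leaving value 59
3. e3 write(13), leaving value 13
4. e4 write(95), leaving value 95
5. e5 write(86), leaving value 86
6. e6 read() → 86, leaving value 86

linearizable — witness: e2 < e1 < e3 < e4 < e5 < e6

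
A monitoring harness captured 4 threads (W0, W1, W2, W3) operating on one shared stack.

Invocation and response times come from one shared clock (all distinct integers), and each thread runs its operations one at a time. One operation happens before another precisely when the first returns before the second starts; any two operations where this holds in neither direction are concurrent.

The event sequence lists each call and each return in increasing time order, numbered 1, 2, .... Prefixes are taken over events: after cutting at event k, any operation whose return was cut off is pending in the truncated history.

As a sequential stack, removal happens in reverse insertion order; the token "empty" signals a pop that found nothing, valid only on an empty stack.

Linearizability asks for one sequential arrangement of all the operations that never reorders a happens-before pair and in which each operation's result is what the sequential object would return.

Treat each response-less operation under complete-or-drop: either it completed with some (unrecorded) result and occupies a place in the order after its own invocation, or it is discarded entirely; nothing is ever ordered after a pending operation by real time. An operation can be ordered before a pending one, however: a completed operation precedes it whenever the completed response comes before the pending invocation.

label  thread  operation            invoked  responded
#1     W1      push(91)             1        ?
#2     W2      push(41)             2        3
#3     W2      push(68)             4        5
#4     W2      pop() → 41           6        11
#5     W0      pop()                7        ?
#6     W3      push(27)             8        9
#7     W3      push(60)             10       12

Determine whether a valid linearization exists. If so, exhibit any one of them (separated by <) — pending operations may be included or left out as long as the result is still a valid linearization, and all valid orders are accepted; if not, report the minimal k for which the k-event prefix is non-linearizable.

1. #1 push(91) (pending, included), leaving stack <91>
2. #2 push(41), leaving stack <91,41>
3. #3 push(68), leaving stack <91,41,68>
4. #5 pop() (pending, included), leaving stack <91,41>
5. #4 pop() → 41, leaving stack <91>
6. #6 push(27), leaving stack <91,27>
7. #7 push(60), leaving stack <91,27,60>

linearizable — witness: #1 < #2 < #3 < #5 < #4 < #6 < #7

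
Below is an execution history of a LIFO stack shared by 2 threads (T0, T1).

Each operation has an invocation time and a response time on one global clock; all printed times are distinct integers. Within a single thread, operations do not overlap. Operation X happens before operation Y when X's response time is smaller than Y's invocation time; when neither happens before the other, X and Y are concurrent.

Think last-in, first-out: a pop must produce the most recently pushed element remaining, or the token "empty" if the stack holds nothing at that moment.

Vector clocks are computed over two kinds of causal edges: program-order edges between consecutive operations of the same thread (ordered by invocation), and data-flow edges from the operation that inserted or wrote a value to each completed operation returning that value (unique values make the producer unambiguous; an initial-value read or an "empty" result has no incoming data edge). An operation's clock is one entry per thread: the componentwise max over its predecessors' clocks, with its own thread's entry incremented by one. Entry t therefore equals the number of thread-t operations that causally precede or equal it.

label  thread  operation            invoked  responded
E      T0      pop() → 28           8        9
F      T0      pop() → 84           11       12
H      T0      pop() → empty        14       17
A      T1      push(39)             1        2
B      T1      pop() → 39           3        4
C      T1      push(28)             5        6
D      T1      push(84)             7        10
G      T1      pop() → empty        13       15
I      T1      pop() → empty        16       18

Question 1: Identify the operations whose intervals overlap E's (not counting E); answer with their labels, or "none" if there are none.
E runs from 8 to 9; window-overlapping ops are concurrent
A [1,2]: before
B [3,4]: before
C [5,6]: before
D [7,10]: concurrent
F [11,12]: after
G [13,15]: after
H [14,17]: after
I [16,18]: after

D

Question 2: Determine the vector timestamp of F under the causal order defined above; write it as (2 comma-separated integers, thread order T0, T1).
A (invocation 1): nothing precedes it; T1's component alone gives (0, 1)
B (invocation 3): componentwise max over VC(A)=(0, 1), +1 at T1, giving (0, 2)
C (invocation 5): componentwise max over VC(B)=(0, 2), +1 at T1, giving (0, 3)
D (invocation 7): componentwise max over VC(C)=(0, 3), +1 at T1, giving (0, 4)
E (invocation 8): componentwise max over VC(C)=(0, 3), +1 at T0, giving (1, 3)
G (invocation 13): componentwise max over VC(D)=(0, 4), +1 at T1, giving (0, 5)
I (invocation 16): componentwise max over VC(G)=(0, 5), +1 at T1, giving (0, 6)
F (invocation 11): componentwise max over VC(D)=(0, 4), VC(E)=(1, 3), +1 at T0, giving (2, 4)
H (invocation 14): componentwise max over VC(F)=(2, 4), +1 at T0, giving (3, 4)
target: VC(F) = (2, 4)

(2, 4)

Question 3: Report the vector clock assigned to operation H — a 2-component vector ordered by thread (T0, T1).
VC(A, invoked at 1): no causal predecessors; +1 on T1 → (0, 1)
merge at B (invoked 3): VC(A)=(0, 1), own-thread bump on T1 → (0, 2)
merge at C (invoked 5): VC(B)=(0, 2), own-thread bump on T1 → (0, 3)
merge at D (invoked 7): VC(C)=(0, 3), own-thread bump on T1 → (0, 4)
merge at E (invoked 8): VC(C)=(0, 3), own-thread bump on T0 → (1, 3)
merge at G (invoked 13): VC(D)=(0, 4), own-thread bump on T1 → (0, 5)
merge at I (invoked 16): VC(G)=(0, 5), own-thread bump on T1 → (0, 6)
merge at F (invoked 11): VC(D)=(0, 4), VC(E)=(1, 3), own-thread bump on T0 → (2, 4)
merge at H (invoked 14): VC(F)=(2, 4), own-thread bump on T0 → (3, 4)
target: VC(H) = (3, 4)

(3, 4)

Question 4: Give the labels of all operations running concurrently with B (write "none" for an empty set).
B spans [3,4]: anything still running between times 3 and 4 counts as concurrent
A [1,2]: before
C [5,6]: after
D [7,10]: after
E [8,9]: after
F [11,12]: after
G [13,15]: after
H [14,17]: after
I [16,18]: after

none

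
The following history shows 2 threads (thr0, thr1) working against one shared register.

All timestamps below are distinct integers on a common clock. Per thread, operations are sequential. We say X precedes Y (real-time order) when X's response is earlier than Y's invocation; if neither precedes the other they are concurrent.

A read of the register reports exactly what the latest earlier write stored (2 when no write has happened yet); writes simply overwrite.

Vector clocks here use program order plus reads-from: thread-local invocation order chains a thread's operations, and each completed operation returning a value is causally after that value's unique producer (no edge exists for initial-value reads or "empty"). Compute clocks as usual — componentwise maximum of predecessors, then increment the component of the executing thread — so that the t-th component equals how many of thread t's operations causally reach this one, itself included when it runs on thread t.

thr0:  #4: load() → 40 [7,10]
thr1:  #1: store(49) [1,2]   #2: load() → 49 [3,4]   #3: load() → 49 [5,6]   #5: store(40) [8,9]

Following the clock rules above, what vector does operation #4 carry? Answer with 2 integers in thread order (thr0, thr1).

VC(#1, invoked at 1): no causal predecessors; +1 on thr1 → (0, 1)
invoked at 3, #2 merges VC(#1)=(0, 1) and bumps thr1's slot → (0, 2)
invoked at 5, #3 merges VC(#1)=(0, 1), VC(#2)=(0, 2) and bumps thr1's slot → (0, 3)
invoked at 8, #5 merges VC(#3)=(0, 3) and bumps thr1's slot → (0, 4)
invoked at 7, #4 merges VC(#5)=(0, 4) and bumps thr0's slot → (1, 4)
target: VC(#4) = (1, 4)

(1, 4)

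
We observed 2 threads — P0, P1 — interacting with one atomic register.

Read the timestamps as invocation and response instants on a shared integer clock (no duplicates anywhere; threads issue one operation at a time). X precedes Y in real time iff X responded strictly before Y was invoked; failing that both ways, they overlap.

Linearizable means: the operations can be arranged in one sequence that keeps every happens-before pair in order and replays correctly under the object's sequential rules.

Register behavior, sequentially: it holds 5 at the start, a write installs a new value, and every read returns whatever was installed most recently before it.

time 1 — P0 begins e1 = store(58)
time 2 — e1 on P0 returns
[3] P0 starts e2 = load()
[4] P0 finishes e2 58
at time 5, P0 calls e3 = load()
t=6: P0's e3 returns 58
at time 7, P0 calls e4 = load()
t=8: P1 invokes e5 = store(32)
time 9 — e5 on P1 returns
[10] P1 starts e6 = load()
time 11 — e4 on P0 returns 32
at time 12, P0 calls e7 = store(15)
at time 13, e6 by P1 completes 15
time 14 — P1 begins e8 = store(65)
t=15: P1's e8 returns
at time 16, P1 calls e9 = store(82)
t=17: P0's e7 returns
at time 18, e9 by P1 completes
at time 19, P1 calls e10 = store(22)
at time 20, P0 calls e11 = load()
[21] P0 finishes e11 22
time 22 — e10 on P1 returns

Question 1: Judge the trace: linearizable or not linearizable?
one valid linearization: e1, e2, e3, e5, e4, e7, e6, e8, e9, e10, e11
after step 1 (e1 store(58)): value 58
after step 2 (e2 load() → 58): value 58
after step 3 (e3 load() → 58): value 58
after step 4 (e5 store(32)): value 32
after step 5 (e4 load() → 32): value 32
after step 6 (e7 store(15)): value 15
after step 7 (e6 load() → 15): value 15
after step 8 (e8 store(65)): value 65
after step 9 (e9 store(82)): value 82
after step 10 (e10 store(22)): value 22
after step 11 (e11 load() → 22): value 22

linearizable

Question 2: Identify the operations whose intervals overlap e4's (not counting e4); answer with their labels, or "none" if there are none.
Answer: e5, e6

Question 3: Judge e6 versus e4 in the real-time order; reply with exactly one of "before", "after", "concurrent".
Answer: concurrent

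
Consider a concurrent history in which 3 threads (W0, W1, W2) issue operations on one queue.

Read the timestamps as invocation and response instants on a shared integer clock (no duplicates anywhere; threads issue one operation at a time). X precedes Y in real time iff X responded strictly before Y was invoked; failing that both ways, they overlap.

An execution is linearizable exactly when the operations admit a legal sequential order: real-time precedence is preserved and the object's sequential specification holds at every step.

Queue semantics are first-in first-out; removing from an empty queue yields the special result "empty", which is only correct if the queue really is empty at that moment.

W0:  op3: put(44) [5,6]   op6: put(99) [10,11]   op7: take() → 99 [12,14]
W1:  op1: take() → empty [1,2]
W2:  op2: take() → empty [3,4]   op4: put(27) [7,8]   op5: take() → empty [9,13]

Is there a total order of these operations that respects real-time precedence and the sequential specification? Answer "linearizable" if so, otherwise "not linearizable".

not linearizable

already the first 13 events (up to op5's response at time 13) admit no linearization; the first 12 still do
2 orders of the 6 completed queue ops respect real time; none is legal
every completion of the 1 pending operation (op7) was checked; none linearizes
for example op1, op2, op3, op4, op5, op6 (pending dropped) fails at step 5: op5 take() → empty is not legal there
for example op1, op2, op3, op4, op6, op5 (pending dropped) fails at step 6: op5 take() → empty is not legal there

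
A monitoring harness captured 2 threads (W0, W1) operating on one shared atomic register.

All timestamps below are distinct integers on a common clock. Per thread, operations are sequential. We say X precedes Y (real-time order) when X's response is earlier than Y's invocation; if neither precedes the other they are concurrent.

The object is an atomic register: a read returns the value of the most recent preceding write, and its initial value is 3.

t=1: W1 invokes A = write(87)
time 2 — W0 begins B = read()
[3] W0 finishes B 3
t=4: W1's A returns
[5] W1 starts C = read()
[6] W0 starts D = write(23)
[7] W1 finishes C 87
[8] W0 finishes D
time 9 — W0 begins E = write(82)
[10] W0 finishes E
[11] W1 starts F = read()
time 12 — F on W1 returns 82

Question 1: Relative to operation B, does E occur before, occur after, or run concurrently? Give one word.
E spans [9,10], B spans [2,3]
resp(B)=3 < inv(E)=9

after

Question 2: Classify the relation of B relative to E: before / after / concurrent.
B spans [2,3], E spans [9,10]
resp(B)=3 < inv(E)=9

before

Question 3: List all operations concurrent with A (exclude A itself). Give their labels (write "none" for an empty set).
A spans [1,4]; an op avoiding the whole window 1..4 is ordered, any other is concurrent
B [2,3]: concurrent
C [5,7]: after
D [6,8]: after
E [9,10]: after
F [11,12]: after

B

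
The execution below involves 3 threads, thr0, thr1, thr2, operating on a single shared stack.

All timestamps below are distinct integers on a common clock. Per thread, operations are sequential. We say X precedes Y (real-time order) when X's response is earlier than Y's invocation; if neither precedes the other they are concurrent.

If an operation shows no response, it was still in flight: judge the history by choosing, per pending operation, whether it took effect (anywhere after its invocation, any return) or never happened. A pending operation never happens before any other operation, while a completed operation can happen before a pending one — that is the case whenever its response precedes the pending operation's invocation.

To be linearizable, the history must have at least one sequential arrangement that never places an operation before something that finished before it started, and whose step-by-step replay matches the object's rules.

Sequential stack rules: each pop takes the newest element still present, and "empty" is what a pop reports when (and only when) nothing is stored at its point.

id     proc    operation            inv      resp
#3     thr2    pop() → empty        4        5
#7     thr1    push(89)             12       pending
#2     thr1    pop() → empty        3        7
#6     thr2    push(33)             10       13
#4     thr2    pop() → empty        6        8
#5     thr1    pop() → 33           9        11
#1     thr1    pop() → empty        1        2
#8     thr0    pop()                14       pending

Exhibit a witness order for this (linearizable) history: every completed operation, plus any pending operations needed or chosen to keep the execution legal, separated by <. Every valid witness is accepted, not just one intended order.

step 1: #1 pop() → empty — stack <>
step 2: #2 pop() → empty — stack <>
step 3: #3 pop() → empty — stack <>
step 4: #4 pop() → empty — stack <>
step 5: #6 push(33) — stack <33>
step 6: #5 pop() → 33 — stack <>

#1 < #2 < #3 < #4 < #6 < #5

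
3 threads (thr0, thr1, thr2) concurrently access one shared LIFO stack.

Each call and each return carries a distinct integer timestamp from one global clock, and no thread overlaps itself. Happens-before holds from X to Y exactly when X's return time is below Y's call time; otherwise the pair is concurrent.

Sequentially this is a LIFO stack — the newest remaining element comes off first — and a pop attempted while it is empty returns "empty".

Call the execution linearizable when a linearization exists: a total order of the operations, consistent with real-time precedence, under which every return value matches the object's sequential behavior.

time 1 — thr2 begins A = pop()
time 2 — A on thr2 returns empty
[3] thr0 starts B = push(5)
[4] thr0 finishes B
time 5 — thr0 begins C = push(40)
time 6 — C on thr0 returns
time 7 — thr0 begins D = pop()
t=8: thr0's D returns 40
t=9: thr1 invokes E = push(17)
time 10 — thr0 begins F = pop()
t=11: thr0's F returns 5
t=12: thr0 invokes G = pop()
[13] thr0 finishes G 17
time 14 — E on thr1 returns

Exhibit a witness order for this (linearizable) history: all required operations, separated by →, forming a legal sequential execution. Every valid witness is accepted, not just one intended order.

after step 1 (A pop() → empty): stack <>
after step 2 (B push(5)): stack <5>
after step 3 (C push(40)): stack <5,40>
after step 4 (D pop() → 40): stack <5>
after step 5 (F pop() → 5): stack <>
after step 6 (E push(17)): stack <17>
after step 7 (G pop() → 17): stack <>

A → B → C → D → F → E → G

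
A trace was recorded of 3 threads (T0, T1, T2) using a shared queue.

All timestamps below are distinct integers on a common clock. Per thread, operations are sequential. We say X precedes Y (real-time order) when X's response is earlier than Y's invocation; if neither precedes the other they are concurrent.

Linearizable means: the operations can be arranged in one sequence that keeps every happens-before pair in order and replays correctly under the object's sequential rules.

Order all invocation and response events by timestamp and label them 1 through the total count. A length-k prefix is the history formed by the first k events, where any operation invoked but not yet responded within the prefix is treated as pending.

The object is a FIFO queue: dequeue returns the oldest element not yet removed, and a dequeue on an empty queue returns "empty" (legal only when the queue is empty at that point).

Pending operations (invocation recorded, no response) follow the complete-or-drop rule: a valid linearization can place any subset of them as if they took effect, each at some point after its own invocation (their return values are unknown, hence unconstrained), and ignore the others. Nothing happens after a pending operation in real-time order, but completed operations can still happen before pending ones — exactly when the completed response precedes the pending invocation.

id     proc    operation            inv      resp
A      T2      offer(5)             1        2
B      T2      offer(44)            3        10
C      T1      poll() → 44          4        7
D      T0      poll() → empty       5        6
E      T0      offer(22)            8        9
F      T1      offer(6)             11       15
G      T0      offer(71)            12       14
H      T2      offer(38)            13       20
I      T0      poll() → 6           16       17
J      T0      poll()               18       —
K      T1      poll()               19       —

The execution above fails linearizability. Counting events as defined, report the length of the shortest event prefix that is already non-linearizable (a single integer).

a valid linearization of events 1..6 exists, for instance A, C, D:
step 1: A offer(5) — queue <5>
step 2: C poll() (pending, included) — queue <>
step 3: D poll() → empty — queue <>
with event 7 included (C responding at time 7), all real-time-consistent orders fail
no escape via the 1 pending operation (B): every completion choice fails
sample order A, C, D (pending dropped) stalls at step 2 — C poll() → 44 has no legal effect
sample order A, D, C (pending dropped) stalls at step 2 — D poll() → empty has no legal effect

7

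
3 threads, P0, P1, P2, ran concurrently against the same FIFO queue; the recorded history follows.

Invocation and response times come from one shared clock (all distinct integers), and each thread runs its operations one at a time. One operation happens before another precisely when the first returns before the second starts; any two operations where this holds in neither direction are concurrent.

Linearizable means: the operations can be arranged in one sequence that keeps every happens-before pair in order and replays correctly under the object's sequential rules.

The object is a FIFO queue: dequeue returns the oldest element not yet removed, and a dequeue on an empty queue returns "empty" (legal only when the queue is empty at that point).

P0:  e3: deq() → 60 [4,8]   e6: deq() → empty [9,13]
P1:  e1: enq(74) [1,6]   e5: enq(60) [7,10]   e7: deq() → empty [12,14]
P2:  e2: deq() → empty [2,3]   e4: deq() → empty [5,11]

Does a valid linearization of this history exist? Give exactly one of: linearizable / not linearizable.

not linearizable

already the first 11 events (up to e4's response at time 11) admit no linearization; the first 10 still do
18 orders of the 5 completed FIFO queue ops respect real time; none is legal
no completion choice of the 1 pending operation (e6) rescues it — every subset was tried
e.g. e1, e2, e3, e4, e5 (pending dropped): illegal at step 2, since e2 deq() → empty cannot apply there
e.g. e1, e2, e3, e5, e4 (pending dropped): illegal at step 2, since e2 deq() → empty cannot apply there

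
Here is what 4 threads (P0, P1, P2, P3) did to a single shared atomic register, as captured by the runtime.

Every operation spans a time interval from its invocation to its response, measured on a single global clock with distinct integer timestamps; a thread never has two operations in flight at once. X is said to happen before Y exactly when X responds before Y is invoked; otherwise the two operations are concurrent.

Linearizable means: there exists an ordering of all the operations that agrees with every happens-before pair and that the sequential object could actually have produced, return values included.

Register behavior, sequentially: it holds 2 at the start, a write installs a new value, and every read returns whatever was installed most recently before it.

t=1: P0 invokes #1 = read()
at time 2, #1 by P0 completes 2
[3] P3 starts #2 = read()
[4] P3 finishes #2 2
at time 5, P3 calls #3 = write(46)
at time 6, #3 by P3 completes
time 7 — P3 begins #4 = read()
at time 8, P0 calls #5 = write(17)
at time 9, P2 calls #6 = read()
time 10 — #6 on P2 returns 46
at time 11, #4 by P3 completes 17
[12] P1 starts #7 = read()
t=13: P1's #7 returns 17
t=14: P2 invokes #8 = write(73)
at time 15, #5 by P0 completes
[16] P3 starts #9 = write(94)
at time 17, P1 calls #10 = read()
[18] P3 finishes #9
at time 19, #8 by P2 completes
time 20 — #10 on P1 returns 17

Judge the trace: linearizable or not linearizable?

a witness: #1, #2, #3, #6, #5, #4, #7, #10, #8, #9
step 1: #1 read() → 2 — value 2
step 2: #2 read() → 2 — value 2
step 3: #3 write(46) — value 46
step 4: #6 read() → 46 — value 46
step 5: #5 write(17) — value 17
step 6: #4 read() → 17 — value 17
step 7: #7 read() → 17 — value 17
step 8: #10 read() → 17 — value 17
step 9: #8 write(73) — value 73
step 10: #9 write(94) — value 94

linearizable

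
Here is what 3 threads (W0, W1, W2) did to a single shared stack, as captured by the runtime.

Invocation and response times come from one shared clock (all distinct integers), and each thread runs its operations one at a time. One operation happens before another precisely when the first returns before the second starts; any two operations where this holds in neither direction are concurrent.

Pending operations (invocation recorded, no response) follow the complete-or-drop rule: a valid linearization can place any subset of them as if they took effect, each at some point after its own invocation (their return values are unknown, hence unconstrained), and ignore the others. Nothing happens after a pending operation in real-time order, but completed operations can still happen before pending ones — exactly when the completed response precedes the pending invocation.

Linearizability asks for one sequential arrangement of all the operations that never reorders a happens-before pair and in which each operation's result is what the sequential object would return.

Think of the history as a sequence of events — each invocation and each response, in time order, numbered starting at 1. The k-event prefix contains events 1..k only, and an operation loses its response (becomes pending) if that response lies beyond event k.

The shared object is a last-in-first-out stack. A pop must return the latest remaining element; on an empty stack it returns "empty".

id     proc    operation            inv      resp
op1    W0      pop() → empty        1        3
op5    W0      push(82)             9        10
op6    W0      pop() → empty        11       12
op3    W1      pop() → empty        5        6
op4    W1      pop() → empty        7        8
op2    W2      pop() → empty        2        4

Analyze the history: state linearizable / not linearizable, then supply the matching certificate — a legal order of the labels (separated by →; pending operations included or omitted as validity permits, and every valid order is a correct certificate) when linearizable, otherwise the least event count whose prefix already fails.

not linearizable — minimal violating prefix: 12 events

events 1..11 are fine; event 12 — the response of op6 at time 12 — makes the prefix non-linearizable
every one of the 2 real-time-consistent orders over 6 completed stack ops fails the sequential spec
sample order op1, op2, op3, op4, op5, op6 stalls at step 6 — op6 pop() → empty has no legal effect
sample order op2, op1, op3, op4, op5, op6 stalls at step 6 — op6 pop() → empty has no legal effect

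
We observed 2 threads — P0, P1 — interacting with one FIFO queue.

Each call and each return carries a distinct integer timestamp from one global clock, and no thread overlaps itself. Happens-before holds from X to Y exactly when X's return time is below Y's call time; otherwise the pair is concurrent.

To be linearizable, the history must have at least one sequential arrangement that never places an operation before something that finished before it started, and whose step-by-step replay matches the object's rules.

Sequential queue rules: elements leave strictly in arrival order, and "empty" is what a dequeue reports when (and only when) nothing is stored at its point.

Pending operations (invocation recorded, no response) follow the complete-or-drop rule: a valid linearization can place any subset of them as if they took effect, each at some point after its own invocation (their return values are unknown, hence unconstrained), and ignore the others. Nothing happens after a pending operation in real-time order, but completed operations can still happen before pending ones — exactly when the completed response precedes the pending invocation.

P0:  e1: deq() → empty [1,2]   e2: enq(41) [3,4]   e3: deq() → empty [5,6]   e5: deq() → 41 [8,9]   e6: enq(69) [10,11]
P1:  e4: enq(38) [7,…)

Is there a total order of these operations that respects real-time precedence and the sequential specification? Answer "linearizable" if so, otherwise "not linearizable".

the violation lands at event 6, e3's response at time 6: events 1..5 linearize, events 1..6 do not
a single order respects real time; the 3 completed FIFO queue operations fail replay along it
sample order e1, e2, e3 stalls at step 3 — e3 deq() → empty has no legal effect

not linearizable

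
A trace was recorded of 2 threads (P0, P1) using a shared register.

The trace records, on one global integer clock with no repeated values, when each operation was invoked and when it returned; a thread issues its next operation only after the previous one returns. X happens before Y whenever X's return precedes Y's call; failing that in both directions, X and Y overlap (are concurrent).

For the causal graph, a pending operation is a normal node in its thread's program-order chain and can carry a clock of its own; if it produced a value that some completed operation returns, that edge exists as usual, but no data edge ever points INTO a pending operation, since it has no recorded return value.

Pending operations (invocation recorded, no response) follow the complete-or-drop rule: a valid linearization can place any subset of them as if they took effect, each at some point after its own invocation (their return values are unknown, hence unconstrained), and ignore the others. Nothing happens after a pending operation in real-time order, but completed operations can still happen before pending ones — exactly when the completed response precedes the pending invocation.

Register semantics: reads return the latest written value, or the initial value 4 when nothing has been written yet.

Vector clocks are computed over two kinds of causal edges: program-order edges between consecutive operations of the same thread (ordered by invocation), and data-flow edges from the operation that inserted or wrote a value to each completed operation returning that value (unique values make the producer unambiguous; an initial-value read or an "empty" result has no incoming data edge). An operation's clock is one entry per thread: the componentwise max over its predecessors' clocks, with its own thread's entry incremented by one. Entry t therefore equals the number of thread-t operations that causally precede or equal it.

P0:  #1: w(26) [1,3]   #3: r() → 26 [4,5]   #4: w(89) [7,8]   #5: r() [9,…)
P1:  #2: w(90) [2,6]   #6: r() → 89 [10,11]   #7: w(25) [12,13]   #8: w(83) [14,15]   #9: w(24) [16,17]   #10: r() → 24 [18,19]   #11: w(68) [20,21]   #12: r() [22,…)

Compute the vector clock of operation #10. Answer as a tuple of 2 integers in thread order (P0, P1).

root op #2, invoked 2: fresh clock plus P1's own tick → (0, 1)
root op #1, invoked 1: fresh clock plus P0's own tick → (1, 0)
#3, invoked 4, takes VC(#1)=(1, 0) under max, adds 1 for P0 → (2, 0)
#4, invoked 7, takes VC(#3)=(2, 0) under max, adds 1 for P0 → (3, 0)
#5, invoked 9, takes VC(#4)=(3, 0) under max, adds 1 for P0 → (4, 0)
#6, invoked 10, takes VC(#2)=(0, 1), VC(#4)=(3, 0) under max, adds 1 for P1 → (3, 2)
#7, invoked 12, takes VC(#6)=(3, 2) under max, adds 1 for P1 → (3, 3)
#8, invoked 14, takes VC(#7)=(3, 3) under max, adds 1 for P1 → (3, 4)
#9, invoked 16, takes VC(#8)=(3, 4) under max, adds 1 for P1 → (3, 5)
#10, invoked 18, takes VC(#9)=(3, 5) under max, adds 1 for P1 → (3, 6)
#11, invoked 20, takes VC(#10)=(3, 6) under max, adds 1 for P1 → (3, 7)
#12, invoked 22, takes VC(#11)=(3, 7) under max, adds 1 for P1 → (3, 8)
target: VC(#10) = (3, 6)

(3, 6)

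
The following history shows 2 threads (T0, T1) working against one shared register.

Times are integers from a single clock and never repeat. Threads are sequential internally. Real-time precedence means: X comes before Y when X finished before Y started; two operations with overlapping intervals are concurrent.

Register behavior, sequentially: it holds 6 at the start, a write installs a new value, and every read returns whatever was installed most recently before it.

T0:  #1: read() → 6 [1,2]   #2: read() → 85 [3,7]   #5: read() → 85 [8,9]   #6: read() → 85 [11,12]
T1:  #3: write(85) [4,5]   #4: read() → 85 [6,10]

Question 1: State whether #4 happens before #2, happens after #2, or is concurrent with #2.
Answer: concurrent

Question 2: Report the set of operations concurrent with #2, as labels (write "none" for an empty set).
Answer: #3, #4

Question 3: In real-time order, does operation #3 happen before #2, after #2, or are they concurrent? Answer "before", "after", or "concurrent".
Answer: concurrent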